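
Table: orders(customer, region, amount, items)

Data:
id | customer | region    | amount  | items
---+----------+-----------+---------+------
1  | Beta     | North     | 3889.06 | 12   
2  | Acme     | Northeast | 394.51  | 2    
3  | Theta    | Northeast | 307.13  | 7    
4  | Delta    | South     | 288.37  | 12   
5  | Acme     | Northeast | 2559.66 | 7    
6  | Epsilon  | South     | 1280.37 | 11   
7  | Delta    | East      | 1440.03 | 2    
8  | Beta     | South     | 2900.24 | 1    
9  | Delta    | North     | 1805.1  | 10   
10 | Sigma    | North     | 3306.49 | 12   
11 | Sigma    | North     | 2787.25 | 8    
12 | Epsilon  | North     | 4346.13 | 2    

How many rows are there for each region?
SELECT region, COUNT(*) as count
FROM orders
GROUP BY region

Result:
  East: 1
  North: 5
  Northeast: 3
  South: 3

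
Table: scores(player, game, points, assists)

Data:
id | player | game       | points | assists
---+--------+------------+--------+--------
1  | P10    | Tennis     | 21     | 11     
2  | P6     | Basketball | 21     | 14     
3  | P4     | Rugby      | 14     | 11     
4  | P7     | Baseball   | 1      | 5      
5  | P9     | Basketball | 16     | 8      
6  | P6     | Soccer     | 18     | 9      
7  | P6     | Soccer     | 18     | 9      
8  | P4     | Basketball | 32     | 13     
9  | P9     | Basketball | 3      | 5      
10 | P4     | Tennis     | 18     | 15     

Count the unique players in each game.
SELECT game, COUNT(DISTINCT player)
FROM scores
GROUP BY game

Result:
  Baseball: 1 distinct
  Basketball: 3 distinct
  Rugby: 1 distinct
  Soccer: 1 distinct
  Tennis: 2 distinct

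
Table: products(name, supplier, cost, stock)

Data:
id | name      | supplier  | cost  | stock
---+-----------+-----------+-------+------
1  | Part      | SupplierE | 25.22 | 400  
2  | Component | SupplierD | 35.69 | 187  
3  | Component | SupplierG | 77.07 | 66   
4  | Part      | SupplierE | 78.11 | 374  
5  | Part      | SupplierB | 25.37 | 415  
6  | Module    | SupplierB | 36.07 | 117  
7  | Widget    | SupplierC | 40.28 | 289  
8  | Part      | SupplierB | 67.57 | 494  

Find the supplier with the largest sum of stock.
SELECT supplier, SUM(stock) as val
FROM products
GROUP BY supplier
ORDER BY val DESC
LIMIT 1

Result: SupplierB with sum(stock) = 1026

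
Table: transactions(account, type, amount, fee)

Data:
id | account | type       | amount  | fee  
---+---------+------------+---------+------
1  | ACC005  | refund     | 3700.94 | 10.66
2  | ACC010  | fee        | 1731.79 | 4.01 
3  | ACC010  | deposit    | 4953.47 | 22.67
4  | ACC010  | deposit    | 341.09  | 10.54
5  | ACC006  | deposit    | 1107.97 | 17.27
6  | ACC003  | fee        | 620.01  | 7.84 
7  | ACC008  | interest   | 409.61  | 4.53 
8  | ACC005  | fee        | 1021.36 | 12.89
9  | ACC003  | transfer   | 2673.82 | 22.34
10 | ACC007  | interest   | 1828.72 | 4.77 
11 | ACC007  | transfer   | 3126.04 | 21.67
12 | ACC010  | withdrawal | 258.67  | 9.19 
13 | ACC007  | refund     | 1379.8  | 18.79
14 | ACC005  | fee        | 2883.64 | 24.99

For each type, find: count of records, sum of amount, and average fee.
SELECT type,
       COUNT(*) as cnt,
       SUM(amount) as total_amount,
       AVG(fee) as avg_fee
FROM transactions
GROUP BY type

Result:
  deposit: 3 records, 6402.53 total amount, 16.83 avg fee
  fee: 4 records, 6256.80 total amount, 12.43 avg fee
  interest: 2 records, 2238.33 total amount, 4.65 avg fee
  refund: 2 records, 5080.74 total amount, 14.73 avg fee
  transfer: 2 records, 5799.86 total amount, 22.01 avg fee
  withdrawal: 1 records, 258.67 total amount, 9.19 avg fee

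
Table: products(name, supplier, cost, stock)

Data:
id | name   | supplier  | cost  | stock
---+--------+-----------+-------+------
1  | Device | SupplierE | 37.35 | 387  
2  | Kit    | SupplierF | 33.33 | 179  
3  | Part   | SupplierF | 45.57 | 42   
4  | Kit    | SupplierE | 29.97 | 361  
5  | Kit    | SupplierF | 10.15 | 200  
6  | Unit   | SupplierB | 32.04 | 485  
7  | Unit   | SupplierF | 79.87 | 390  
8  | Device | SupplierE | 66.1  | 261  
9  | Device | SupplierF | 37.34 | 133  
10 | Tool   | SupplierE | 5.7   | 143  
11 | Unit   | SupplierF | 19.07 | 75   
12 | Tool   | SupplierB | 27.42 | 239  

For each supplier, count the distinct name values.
SELECT supplier, COUNT(DISTINCT name)
FROM products
GROUP BY supplier

Result:
  SupplierB: 2 distinct
  SupplierE: 3 distinct
  SupplierF: 4 distinct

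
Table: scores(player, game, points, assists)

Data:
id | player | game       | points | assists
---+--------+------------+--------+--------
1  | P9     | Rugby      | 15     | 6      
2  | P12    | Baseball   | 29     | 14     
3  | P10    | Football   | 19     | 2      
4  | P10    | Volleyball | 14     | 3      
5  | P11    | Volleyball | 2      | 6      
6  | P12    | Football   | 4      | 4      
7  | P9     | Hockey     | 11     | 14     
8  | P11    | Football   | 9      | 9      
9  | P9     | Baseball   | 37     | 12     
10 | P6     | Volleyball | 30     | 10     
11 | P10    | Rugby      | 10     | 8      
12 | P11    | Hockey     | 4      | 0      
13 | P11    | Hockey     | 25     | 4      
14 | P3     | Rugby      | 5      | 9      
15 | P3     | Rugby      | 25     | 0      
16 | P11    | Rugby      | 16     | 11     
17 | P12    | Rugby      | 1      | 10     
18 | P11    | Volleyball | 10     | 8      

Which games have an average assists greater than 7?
SELECT game, AVG(assists)
FROM scores
GROUP BY game
HAVING AVG(assists) > 7

Result:
  Baseball: avg=13.00
  Rugby: avg=7.33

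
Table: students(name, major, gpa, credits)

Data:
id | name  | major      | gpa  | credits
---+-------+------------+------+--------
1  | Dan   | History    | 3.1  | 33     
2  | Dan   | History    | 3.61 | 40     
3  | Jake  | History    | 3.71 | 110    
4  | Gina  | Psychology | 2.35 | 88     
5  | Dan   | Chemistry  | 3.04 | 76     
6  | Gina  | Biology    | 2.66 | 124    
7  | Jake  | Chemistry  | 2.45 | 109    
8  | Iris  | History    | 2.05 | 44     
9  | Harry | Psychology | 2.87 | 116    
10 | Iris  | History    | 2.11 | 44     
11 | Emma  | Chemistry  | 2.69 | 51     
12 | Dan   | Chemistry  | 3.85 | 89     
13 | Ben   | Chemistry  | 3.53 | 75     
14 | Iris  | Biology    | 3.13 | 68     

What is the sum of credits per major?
SELECT major, SUM(credits) as result
FROM students
GROUP BY major

Result:
  Biology: 192
  Chemistry: 400
  History: 271
  Psychology: 204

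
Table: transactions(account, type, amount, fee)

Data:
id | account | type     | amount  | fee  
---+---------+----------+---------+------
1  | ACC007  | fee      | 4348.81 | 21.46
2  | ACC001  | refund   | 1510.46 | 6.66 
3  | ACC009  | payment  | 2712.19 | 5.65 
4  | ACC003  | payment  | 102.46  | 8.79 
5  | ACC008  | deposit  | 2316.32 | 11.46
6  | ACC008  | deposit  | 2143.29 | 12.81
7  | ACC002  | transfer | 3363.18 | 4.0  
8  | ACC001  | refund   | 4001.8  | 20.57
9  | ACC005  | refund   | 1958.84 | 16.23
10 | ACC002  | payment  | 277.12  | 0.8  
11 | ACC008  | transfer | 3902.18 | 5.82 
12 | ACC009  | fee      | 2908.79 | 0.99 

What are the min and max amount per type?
SELECT type, MIN(amount), MAX(amount)
FROM transactions
GROUP BY type

Result:
  deposit: min=2143.29, max=2316.32
  fee: min=2908.79, max=4348.81
  payment: min=102.46, max=2712.19
  refund: min=1510.46, max=4001.80
  transfer: min=3363.18, max=3902.18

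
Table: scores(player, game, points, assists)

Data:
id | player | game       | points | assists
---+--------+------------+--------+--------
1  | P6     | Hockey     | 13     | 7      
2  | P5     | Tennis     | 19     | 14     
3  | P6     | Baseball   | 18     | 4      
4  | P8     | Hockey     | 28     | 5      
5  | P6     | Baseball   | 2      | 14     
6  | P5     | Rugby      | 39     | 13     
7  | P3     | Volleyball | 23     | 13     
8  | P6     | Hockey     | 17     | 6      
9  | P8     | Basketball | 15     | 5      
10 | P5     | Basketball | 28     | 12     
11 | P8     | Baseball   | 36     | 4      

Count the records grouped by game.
SELECT game, COUNT(*) as count
FROM scores
GROUP BY game

Result:
  Baseball: 3
  Basketball: 2
  Hockey: 3
  Rugby: 1
  Tennis: 1
  Volleyball: 1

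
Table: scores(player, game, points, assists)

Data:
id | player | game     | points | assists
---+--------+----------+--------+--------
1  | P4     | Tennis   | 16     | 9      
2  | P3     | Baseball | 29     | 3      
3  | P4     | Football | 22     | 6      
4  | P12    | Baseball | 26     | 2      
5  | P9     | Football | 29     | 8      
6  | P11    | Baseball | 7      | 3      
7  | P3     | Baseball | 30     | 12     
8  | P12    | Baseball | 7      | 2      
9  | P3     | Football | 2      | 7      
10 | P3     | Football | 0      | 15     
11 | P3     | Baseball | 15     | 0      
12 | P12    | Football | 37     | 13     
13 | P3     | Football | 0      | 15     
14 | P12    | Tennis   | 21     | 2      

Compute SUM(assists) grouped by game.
SELECT game, SUM(assists) as result
FROM scores
GROUP BY game

Result:
  Baseball: 22
  Football: 64
  Tennis: 11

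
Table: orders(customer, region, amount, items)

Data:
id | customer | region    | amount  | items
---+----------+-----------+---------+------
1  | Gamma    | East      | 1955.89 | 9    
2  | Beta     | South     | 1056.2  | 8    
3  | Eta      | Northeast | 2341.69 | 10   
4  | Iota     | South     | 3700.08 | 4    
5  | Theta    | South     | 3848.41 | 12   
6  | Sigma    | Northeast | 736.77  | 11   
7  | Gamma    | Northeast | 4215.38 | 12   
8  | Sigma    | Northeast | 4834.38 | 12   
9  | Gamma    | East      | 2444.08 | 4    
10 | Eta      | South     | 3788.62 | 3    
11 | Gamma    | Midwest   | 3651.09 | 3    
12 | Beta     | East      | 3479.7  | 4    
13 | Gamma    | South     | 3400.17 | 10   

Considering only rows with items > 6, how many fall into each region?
SELECT region, COUNT(*)
FROM orders
WHERE items > 6
GROUP BY region

Note: WHERE filters rows before grouping.

Result:
  East: 1
  Northeast: 4
  South: 3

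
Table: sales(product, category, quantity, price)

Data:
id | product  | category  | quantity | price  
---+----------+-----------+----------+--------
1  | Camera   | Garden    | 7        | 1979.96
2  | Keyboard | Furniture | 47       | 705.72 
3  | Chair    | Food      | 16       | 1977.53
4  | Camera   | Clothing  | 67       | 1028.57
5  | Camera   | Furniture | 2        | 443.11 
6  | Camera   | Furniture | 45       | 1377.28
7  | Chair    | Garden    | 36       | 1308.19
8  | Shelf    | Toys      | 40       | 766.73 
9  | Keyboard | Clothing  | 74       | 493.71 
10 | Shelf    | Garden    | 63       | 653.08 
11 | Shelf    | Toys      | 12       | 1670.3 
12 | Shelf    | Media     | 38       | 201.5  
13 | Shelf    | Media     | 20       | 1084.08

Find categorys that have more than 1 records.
SELECT category, COUNT(*) as cnt
FROM sales
GROUP BY category
HAVING COUNT(*) > 1

Result:
  Clothing: 2
  Furniture: 3
  Garden: 3
  Media: 2
  Toys: 2

Note: HAVING filters groups after aggregation, WHERE filters rows before.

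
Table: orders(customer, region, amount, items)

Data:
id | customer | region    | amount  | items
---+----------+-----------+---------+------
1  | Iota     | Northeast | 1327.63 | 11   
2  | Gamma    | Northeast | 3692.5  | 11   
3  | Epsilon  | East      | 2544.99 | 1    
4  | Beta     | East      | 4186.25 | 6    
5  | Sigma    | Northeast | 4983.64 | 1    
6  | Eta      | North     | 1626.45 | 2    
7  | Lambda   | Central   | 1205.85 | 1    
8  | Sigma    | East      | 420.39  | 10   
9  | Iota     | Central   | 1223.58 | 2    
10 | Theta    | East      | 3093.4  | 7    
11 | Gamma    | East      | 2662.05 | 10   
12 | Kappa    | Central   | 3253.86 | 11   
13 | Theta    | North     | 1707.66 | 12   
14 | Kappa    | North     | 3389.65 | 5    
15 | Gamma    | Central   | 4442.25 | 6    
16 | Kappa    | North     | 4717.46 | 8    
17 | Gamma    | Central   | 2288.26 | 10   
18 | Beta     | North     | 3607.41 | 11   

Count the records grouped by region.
SELECT region, COUNT(*) as count
FROM orders
GROUP BY region

Result:
  Central: 5
  East: 5
  North: 5
  Northeast: 3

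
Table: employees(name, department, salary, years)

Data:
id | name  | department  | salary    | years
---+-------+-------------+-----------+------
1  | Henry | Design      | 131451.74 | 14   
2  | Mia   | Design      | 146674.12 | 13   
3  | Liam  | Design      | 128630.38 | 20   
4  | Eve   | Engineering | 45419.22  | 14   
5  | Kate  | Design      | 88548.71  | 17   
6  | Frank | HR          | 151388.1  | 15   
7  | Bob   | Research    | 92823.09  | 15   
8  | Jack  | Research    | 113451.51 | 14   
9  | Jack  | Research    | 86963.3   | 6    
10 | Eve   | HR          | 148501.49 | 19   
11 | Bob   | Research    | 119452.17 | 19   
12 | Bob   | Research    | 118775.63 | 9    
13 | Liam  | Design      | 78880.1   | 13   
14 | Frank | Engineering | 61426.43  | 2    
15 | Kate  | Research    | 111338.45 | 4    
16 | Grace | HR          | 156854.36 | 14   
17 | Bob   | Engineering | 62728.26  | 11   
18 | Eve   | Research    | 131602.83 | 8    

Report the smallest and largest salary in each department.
SELECT department, MIN(salary), MAX(salary)
FROM employees
GROUP BY department

Result:
  Design: min=78880.10, max=146674.12
  Engineering: min=45419.22, max=62728.26
  HR: min=148501.49, max=156854.36
  Research: min=86963.30, max=131602.83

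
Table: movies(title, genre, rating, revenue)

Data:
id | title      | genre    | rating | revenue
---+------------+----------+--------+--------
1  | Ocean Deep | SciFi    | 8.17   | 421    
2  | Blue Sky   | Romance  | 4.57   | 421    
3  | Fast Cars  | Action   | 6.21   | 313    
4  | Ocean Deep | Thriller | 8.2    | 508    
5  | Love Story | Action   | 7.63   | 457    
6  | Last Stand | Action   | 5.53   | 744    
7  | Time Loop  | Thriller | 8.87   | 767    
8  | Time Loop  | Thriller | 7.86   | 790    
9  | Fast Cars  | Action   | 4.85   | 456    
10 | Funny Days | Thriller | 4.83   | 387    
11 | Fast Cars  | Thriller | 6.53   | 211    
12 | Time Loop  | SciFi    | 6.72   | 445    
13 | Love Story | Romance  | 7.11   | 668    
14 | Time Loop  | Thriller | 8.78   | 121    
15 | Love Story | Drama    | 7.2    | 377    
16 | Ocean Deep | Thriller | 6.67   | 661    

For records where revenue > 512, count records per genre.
SELECT genre, COUNT(*)
FROM movies
WHERE revenue > 512
GROUP BY genre

Note: WHERE filters rows before grouping.

Result:
  Action: 1
  Romance: 1
  Thriller: 3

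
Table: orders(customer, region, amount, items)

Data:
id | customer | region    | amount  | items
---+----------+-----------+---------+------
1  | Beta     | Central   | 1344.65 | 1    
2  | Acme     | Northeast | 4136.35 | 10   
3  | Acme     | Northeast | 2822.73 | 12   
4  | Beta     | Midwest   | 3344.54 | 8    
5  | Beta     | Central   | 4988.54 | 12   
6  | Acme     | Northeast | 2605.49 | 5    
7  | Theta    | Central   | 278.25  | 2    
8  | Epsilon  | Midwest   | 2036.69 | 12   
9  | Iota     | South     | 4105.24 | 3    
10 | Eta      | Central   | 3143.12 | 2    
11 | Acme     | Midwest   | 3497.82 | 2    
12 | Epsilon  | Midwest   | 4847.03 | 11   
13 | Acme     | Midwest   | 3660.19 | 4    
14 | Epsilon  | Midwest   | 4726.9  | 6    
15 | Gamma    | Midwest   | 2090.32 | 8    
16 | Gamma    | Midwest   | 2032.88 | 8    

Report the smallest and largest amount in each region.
SELECT region, MIN(amount), MAX(amount)
FROM orders
GROUP BY region

Result:
  Central: min=278.25, max=4988.54
  Midwest: min=2032.88, max=4847.03
  Northeast: min=2605.49, max=4136.35
  South: min=4105.24, max=4105.24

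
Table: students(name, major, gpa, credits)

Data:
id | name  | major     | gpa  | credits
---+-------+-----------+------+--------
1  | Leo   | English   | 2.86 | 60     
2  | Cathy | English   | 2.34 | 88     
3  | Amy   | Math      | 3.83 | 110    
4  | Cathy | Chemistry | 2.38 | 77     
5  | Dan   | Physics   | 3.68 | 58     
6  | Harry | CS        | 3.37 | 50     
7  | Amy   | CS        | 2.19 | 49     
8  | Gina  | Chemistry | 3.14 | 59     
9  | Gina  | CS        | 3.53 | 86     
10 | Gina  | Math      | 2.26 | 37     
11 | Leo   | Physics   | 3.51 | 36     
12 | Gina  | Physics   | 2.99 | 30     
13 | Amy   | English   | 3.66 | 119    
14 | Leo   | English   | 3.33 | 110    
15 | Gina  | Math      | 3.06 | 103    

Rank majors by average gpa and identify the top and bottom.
SELECT major, AVG(gpa)
FROM students
GROUP BY major
ORDER BY AVG(gpa)

All groups:
  Chemistry: 2.76
  CS: 3.03
  English: 3.05
  Math: 3.05
  Physics: 3.39

Highest: Physics (3.39)
Lowest: Chemistry (2.76)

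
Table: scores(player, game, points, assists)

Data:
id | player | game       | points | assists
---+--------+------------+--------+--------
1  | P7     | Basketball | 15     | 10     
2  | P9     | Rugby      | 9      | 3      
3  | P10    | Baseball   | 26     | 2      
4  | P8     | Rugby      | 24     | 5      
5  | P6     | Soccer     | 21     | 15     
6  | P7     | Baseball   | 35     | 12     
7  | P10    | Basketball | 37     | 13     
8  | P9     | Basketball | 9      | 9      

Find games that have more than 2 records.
SELECT game, COUNT(*) as cnt
FROM scores
GROUP BY game
HAVING COUNT(*) > 2

Result:
  Basketball: 3

Note: HAVING filters groups after aggregation, WHERE filters rows before.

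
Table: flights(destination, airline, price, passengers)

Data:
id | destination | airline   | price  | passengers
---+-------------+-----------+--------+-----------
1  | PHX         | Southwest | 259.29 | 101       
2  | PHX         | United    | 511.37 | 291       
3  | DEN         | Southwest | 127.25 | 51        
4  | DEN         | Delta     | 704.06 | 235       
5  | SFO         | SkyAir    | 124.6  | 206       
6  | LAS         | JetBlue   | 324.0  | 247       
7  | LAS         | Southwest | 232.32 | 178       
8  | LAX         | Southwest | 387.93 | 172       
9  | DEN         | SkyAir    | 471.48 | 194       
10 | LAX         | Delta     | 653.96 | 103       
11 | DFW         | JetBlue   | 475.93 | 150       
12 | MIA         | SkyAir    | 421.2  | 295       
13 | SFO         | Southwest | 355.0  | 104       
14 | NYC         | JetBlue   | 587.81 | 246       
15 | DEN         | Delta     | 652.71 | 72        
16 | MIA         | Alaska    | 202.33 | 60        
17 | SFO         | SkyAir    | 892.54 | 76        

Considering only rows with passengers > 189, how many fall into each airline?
SELECT airline, COUNT(*)
FROM flights
WHERE passengers > 189
GROUP BY airline

Note: WHERE filters rows before grouping.

Result:
  Delta: 1
  JetBlue: 2
  SkyAir: 3
  United: 1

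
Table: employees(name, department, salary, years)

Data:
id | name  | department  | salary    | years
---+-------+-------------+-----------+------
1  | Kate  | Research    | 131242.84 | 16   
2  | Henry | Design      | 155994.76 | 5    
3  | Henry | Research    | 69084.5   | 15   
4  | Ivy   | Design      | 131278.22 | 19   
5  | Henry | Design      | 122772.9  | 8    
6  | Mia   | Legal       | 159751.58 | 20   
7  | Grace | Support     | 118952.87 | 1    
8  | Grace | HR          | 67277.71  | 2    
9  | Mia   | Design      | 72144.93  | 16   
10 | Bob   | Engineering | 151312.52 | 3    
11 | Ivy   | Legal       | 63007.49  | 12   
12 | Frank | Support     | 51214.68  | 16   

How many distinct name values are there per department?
SELECT department, COUNT(DISTINCT name)
FROM employees
GROUP BY department

Result:
  Design: 3 distinct
  Engineering: 1 distinct
  HR: 1 distinct
  Legal: 2 distinct
  Research: 2 distinct
  Support: 2 distinct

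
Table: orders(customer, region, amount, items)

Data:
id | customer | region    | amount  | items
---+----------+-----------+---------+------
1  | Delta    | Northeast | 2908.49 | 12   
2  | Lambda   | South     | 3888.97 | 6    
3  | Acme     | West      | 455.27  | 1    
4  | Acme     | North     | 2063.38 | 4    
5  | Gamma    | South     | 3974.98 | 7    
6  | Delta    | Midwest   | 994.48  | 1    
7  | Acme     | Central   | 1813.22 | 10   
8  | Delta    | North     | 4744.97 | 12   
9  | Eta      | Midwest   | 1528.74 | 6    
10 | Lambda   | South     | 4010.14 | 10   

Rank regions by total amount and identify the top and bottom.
SELECT region, SUM(amount)
FROM orders
GROUP BY region
ORDER BY SUM(amount)

All groups:
  West: 455.27
  Central: 1813.22
  Midwest: 2523.22
  Northeast: 2908.49
  North: 6808.35
  South: 11874.09

Highest: South (11874.09)
Lowest: West (455.27)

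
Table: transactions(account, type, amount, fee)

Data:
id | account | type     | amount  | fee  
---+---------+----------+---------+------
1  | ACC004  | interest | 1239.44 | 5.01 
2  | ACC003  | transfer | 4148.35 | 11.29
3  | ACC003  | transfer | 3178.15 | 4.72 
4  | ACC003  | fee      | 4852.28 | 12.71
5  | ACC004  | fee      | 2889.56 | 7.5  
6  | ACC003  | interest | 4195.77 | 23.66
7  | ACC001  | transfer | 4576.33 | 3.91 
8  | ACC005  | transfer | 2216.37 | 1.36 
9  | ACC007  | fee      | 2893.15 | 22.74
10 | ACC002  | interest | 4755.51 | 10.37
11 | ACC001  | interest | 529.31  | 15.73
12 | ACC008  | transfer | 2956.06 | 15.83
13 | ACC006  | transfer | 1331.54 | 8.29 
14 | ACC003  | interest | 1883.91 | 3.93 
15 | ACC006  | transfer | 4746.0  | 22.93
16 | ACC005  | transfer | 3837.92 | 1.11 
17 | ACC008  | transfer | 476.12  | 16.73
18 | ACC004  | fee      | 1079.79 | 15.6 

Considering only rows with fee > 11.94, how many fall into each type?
SELECT type, COUNT(*)
FROM transactions
WHERE fee > 11.94
GROUP BY type

Note: WHERE filters rows before grouping.

Result:
  fee: 3
  interest: 2
  transfer: 3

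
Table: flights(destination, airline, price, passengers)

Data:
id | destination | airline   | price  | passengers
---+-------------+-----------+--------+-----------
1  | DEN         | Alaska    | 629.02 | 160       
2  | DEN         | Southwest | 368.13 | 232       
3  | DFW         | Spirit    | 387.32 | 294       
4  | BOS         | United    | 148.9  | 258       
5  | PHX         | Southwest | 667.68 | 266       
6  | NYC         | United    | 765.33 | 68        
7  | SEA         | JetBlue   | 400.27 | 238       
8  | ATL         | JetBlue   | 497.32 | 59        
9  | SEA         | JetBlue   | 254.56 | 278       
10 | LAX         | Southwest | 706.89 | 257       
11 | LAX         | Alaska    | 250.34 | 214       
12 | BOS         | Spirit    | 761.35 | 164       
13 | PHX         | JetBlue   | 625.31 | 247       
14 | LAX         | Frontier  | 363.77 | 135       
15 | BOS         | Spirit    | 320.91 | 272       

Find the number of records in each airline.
SELECT airline, COUNT(*) as count
FROM flights
GROUP BY airline

Result:
  Alaska: 2
  Frontier: 1
  JetBlue: 4
  Southwest: 3
  Spirit: 3
  United: 2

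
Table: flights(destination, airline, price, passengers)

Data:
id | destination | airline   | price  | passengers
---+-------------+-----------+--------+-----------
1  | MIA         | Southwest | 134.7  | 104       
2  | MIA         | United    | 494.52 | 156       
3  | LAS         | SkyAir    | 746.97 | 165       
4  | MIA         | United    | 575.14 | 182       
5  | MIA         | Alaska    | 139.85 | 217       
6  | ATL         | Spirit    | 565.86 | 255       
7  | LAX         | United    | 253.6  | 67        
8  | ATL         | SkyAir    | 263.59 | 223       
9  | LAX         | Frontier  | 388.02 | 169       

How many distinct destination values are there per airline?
SELECT airline, COUNT(DISTINCT destination)
FROM flights
GROUP BY airline

Result:
  Alaska: 1 distinct
  Frontier: 1 distinct
  SkyAir: 2 distinct
  Southwest: 1 distinct
  Spirit: 1 distinct
  United: 2 distinct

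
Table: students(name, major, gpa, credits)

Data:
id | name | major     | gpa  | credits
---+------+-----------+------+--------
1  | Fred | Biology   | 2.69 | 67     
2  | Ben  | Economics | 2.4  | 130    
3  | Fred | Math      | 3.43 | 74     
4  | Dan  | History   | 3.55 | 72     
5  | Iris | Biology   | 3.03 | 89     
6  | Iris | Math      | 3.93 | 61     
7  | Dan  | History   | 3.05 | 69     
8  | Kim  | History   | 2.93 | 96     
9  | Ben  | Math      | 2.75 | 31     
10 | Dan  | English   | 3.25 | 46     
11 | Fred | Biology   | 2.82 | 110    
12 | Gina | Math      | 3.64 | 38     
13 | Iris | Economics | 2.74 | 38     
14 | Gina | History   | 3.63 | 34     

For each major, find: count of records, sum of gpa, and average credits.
SELECT major,
       COUNT(*) as cnt,
       SUM(gpa) as total_gpa,
       AVG(credits) as avg_credits
FROM students
GROUP BY major

Result:
  Biology: 3 records, 8.54 total gpa, 88.67 avg credits
  Economics: 2 records, 5.14 total gpa, 84.00 avg credits
  English: 1 records, 3.25 total gpa, 46.00 avg credits
  History: 4 records, 13.16 total gpa, 67.75 avg credits
  Math: 4 records, 13.75 total gpa, 51.00 avg credits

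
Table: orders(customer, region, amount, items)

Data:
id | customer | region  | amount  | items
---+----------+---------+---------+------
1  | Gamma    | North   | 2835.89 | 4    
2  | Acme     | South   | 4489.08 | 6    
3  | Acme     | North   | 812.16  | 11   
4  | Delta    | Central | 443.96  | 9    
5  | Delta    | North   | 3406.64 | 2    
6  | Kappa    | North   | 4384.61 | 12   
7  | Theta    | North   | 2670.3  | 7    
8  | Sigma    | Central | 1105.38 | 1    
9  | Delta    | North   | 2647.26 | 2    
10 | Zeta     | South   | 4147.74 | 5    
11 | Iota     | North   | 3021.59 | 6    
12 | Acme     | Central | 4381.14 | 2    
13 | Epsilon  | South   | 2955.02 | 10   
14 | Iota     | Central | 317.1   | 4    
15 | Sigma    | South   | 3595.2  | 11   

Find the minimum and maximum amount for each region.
SELECT region, MIN(amount), MAX(amount)
FROM orders
GROUP BY region

Result:
  Central: min=317.10, max=4381.14
  North: min=812.16, max=4384.61
  South: min=2955.02, max=4489.08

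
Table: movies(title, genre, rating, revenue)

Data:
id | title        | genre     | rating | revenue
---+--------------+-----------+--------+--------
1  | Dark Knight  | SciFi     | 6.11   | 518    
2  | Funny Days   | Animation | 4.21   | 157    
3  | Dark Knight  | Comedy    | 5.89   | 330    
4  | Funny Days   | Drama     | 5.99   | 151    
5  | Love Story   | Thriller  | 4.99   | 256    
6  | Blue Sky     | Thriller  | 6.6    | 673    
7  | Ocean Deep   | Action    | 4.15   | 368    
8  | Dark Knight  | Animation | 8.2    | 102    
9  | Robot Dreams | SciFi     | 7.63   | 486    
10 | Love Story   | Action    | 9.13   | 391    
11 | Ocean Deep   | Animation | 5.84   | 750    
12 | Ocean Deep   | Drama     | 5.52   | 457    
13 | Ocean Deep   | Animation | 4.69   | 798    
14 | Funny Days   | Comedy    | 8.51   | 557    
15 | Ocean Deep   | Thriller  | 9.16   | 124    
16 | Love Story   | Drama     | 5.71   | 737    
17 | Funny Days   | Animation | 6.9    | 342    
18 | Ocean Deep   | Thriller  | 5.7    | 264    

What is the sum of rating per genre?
SELECT genre, SUM(rating) as result
FROM movies
GROUP BY genre

Result:
  Action: 13.28
  Animation: 29.84
  Comedy: 14.40
  Drama: 17.22
  SciFi: 13.74
  Thriller: 26.45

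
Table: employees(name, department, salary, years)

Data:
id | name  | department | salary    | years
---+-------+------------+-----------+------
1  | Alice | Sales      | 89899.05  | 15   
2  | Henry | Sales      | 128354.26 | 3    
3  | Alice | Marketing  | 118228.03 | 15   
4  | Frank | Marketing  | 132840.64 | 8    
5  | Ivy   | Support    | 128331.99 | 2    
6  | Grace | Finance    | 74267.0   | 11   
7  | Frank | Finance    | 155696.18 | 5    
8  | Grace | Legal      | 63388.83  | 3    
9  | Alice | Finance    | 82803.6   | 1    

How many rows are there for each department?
SELECT department, COUNT(*) as count
FROM employees
GROUP BY department

Result:
  Finance: 3
  Legal: 1
  Marketing: 2
  Sales: 2
  Support: 1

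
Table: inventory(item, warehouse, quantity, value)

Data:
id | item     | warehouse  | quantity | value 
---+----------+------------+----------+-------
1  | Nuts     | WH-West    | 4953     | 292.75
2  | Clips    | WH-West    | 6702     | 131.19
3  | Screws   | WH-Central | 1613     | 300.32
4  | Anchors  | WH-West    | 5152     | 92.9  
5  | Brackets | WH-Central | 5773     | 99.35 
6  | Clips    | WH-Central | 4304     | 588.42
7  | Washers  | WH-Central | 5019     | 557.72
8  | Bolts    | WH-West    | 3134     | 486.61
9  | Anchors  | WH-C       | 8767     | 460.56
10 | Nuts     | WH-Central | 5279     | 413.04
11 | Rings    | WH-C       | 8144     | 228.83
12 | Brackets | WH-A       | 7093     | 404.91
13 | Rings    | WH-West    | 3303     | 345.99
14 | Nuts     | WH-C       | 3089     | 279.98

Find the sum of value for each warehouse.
SELECT warehouse, SUM(value) as result
FROM inventory
GROUP BY warehouse

Result:
  WH-A: 404.91
  WH-C: 969.37
  WH-Central: 1958.85
  WH-West: 1349.44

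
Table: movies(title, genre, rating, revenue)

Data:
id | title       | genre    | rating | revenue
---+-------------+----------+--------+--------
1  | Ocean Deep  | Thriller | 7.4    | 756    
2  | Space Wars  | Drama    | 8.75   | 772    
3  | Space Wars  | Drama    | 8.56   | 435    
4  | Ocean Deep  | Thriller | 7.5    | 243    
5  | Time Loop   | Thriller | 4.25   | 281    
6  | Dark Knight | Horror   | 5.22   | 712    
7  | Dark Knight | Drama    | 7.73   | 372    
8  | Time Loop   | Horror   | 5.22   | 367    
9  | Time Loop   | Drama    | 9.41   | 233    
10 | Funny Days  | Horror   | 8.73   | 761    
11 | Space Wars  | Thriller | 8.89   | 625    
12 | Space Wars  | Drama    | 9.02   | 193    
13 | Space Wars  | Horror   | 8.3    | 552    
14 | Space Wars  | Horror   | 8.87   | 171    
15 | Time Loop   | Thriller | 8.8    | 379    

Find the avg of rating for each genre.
SELECT genre, AVG(rating) as result
FROM movies
GROUP BY genre

Result:
  Drama: 8.69
  Horror: 7.27
  Thriller: 7.37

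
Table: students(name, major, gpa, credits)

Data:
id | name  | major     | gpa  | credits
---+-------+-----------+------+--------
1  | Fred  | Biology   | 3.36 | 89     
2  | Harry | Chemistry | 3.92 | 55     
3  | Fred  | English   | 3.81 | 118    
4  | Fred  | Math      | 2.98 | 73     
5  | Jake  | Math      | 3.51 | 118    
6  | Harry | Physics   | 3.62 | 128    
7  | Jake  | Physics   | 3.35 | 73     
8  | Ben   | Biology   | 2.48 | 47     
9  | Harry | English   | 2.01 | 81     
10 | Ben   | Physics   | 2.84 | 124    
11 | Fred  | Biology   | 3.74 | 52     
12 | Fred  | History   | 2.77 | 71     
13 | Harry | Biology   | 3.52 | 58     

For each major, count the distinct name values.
SELECT major, COUNT(DISTINCT name)
FROM students
GROUP BY major

Result:
  Biology: 3 distinct
  Chemistry: 1 distinct
  English: 2 distinct
  History: 1 distinct
  Math: 2 distinct
  Physics: 3 distinct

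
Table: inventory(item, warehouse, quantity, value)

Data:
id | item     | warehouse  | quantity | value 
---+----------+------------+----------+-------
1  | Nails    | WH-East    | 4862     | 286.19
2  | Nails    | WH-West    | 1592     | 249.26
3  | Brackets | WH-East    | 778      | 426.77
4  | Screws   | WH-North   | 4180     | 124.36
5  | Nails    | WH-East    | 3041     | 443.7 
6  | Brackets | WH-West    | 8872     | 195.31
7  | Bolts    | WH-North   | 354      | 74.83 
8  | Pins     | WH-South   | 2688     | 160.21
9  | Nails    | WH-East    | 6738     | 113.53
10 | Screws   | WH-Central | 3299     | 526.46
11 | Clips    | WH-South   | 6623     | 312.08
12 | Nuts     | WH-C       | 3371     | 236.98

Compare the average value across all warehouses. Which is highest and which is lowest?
SELECT warehouse, AVG(value)
FROM inventory
GROUP BY warehouse
ORDER BY AVG(value)

All groups:
  WH-North: 99.60
  WH-West: 222.29
  WH-South: 236.15
  WH-C: 236.98
  WH-East: 317.55
  WH-Central: 526.46

Highest: WH-Central (526.46)
Lowest: WH-North (99.60)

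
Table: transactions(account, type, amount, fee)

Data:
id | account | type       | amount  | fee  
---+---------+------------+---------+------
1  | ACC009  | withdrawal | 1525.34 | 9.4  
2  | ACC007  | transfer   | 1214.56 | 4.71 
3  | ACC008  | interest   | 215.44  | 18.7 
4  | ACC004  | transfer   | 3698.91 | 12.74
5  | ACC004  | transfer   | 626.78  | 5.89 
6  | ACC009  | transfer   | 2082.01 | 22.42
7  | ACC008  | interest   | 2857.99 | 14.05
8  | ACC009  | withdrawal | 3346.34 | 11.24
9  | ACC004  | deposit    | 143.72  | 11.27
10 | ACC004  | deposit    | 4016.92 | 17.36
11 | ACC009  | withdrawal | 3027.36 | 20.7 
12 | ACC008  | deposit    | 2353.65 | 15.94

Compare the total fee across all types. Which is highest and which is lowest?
SELECT type, SUM(fee)
FROM transactions
GROUP BY type
ORDER BY SUM(fee)

All groups:
  interest: 32.75
  withdrawal: 41.34
  deposit: 44.57
  transfer: 45.76

Highest: transfer (45.76)
Lowest: interest (32.75)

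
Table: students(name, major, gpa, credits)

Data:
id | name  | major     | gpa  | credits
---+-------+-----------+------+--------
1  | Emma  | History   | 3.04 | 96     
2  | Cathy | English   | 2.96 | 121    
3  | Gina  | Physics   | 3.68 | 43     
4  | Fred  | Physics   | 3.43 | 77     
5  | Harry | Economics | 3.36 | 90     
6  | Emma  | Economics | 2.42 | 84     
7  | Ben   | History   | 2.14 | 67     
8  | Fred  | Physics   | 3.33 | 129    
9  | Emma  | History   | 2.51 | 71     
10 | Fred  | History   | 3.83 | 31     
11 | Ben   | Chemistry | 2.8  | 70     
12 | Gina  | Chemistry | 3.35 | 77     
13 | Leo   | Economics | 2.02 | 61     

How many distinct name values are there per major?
SELECT major, COUNT(DISTINCT name)
FROM students
GROUP BY major

Result:
  Chemistry: 2 distinct
  Economics: 3 distinct
  English: 1 distinct
  History: 3 distinct
  Physics: 2 distinct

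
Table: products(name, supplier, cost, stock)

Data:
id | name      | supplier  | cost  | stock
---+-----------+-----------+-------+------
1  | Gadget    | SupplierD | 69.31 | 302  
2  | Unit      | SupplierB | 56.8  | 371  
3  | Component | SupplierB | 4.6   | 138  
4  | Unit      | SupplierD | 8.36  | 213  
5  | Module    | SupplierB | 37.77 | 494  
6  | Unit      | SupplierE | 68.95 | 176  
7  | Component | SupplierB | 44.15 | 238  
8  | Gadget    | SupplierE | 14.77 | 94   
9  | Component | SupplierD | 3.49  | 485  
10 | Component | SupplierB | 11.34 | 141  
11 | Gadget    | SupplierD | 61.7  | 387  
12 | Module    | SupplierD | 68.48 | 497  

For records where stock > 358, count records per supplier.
SELECT supplier, COUNT(*)
FROM products
WHERE stock > 358
GROUP BY supplier

Note: WHERE filters rows before grouping.

Result:
  SupplierB: 2
  SupplierD: 3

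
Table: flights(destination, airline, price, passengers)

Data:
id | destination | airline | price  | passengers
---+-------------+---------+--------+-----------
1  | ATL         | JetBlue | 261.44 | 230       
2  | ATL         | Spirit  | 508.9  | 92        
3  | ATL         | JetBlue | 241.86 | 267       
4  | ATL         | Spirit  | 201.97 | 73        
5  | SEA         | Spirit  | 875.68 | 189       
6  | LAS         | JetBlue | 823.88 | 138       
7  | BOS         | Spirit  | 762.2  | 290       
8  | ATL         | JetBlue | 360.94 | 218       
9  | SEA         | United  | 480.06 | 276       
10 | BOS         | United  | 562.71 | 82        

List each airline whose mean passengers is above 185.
SELECT airline, AVG(passengers)
FROM flights
GROUP BY airline
HAVING AVG(passengers) > 185

Result:
  JetBlue: avg=213.25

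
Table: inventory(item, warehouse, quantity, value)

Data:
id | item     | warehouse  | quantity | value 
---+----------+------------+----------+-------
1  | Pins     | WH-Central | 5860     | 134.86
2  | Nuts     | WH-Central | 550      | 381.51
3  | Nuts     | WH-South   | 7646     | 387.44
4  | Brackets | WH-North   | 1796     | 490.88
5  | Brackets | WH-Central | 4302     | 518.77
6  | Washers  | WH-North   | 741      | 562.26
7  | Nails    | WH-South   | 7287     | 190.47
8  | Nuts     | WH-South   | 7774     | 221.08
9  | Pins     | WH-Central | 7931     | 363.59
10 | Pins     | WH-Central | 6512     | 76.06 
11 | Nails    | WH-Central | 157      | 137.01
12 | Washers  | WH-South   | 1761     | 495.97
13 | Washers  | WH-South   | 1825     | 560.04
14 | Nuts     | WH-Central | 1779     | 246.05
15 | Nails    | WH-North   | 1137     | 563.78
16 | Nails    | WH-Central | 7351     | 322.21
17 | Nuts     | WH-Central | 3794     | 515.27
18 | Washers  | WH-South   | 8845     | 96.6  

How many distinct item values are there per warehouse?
SELECT warehouse, COUNT(DISTINCT item)
FROM inventory
GROUP BY warehouse

Result:
  WH-Central: 4 distinct
  WH-North: 3 distinct
  WH-South: 3 distinct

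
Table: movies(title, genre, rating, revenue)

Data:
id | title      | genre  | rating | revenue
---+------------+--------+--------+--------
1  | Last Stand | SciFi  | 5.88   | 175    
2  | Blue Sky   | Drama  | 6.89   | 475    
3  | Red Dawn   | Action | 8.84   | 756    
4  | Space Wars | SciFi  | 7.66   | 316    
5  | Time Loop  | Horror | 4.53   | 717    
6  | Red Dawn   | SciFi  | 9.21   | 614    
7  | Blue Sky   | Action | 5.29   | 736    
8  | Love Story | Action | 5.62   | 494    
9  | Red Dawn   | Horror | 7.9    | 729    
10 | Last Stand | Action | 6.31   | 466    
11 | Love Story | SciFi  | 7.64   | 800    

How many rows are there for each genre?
SELECT genre, COUNT(*) as count
FROM movies
GROUP BY genre

Result:
  Action: 4
  Drama: 1
  Horror: 2
  SciFi: 4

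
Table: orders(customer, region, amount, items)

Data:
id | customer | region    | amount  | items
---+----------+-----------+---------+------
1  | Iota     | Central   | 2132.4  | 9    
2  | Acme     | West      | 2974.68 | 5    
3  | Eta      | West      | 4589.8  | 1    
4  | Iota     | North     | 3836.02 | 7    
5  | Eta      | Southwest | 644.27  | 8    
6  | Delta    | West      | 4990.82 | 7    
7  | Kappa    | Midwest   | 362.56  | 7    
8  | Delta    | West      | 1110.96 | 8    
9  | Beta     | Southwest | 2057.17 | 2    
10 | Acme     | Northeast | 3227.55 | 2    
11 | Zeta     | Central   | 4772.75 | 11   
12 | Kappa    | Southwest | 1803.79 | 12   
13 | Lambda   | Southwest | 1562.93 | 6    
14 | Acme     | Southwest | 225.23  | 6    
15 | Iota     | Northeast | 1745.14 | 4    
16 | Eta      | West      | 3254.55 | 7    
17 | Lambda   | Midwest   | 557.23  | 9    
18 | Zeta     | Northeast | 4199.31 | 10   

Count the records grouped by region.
SELECT region, COUNT(*) as count
FROM orders
GROUP BY region

Result:
  Central: 2
  Midwest: 2
  North: 1
  Northeast: 3
  Southwest: 5
  West: 5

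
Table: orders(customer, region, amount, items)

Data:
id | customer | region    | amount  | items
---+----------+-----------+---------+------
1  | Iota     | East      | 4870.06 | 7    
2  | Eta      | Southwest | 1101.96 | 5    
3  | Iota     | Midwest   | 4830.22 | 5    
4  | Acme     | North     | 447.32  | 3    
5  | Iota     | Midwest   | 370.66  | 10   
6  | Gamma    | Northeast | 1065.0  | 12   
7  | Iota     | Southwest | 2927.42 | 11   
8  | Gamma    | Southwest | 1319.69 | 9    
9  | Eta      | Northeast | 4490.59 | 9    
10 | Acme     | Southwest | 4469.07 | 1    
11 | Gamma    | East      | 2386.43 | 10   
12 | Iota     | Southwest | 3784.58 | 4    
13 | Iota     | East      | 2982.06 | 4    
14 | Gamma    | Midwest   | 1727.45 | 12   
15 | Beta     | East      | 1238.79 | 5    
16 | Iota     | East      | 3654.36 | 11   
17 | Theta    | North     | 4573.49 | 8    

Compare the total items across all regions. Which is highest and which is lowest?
SELECT region, SUM(items)
FROM orders
GROUP BY region
ORDER BY SUM(items)

All groups:
  North: 11
  Northeast: 21
  Midwest: 27
  Southwest: 30
  East: 37

Highest: East (37)
Lowest: North (11)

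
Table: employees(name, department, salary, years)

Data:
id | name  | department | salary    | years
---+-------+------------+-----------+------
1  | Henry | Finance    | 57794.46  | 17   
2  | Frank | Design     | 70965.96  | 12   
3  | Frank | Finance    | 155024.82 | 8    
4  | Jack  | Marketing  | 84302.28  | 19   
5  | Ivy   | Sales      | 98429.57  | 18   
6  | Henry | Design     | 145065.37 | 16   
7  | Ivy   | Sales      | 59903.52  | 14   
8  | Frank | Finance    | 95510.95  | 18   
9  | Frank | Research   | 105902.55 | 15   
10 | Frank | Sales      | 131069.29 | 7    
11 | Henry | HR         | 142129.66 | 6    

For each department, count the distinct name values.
SELECT department, COUNT(DISTINCT name)
FROM employees
GROUP BY department

Result:
  Design: 2 distinct
  Finance: 2 distinct
  HR: 1 distinct
  Marketing: 1 distinct
  Research: 1 distinct
  Sales: 2 distinct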